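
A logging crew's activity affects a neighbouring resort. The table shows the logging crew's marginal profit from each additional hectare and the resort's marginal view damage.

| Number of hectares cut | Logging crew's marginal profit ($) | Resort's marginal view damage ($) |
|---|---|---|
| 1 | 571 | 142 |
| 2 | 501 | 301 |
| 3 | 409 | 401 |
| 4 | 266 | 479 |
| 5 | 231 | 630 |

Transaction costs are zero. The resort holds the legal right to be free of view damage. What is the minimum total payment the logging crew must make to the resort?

$844

Efficient level: marginal profit ≥ marginal view damage through level 3, so k* = 3.
With the resort holding the right, the logging crew must at least compensate total damage at k*: 142 + 301 + 401 = 844.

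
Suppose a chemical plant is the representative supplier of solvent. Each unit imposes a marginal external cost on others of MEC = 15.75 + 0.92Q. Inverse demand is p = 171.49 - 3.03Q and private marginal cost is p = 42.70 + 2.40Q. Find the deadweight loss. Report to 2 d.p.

DWL = 111.15

Market equilibrium (private): 42.70 + 2.40Q = 171.49 - 3.03Q → Q_m = 23.7182.
Social marginal cost = private MC + MEC = 58.45 + 3.32Q.
Set SMC = demand: 58.45 + 3.32Q = 171.49 - 3.03Q → Q* = 17.8016.
Between Q* and Q_m the wedge SMC − demand runs linearly from 0 to MEC(Q_m), so the loss is a triangle.
DWL = ½ × 5.9166 × 37.5708 = 111.1457.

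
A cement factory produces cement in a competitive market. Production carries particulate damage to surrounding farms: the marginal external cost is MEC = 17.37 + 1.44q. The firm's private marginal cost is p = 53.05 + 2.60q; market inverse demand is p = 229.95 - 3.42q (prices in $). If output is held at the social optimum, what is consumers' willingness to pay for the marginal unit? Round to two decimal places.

P = $156.81

Social marginal cost = private MC + MEC = 70.42 + 4.04q.
Set SMC = demand: 70.42 + 4.04q = 229.95 - 3.42q → q* = 21.3847.
Consumer price on the demand curve at q*: 229.95 − 3.42×21.3847 = 156.8143.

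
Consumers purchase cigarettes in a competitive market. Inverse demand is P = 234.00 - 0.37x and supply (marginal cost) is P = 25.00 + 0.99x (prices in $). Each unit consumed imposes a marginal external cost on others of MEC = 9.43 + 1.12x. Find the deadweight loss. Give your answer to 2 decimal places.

Market equilibrium (private): 25.00 + 0.99x = 234.00 - 0.37x → x_m = 153.6765.
Social marginal benefit = demand − MEC = 224.57 - 1.49x.
Set SMB = MC: 224.57 - 1.49x = 25.00 + 0.99x → x* = 80.4718.
Between x* and x_m the wedge MC − SMB runs linearly from 0 to MEC(x_m), so the loss is a triangle.
DWL = ½ × 73.2047 × 181.5476 = 6645.0688.

DWL = $6645.07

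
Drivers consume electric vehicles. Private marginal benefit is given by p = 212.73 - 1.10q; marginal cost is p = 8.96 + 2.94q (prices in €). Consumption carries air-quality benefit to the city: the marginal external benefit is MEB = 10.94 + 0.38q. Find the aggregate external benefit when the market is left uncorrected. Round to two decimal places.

€1035.15

Market equilibrium (private): 8.96 + 2.94q = 212.73 - 1.10q → q_m = 50.4381.
Total external benefit = ∫₀^{q_m} (10.94 + 0.38q) dq = 10.94×50.4381 + ½×0.38×50.4381² = 1035.1532.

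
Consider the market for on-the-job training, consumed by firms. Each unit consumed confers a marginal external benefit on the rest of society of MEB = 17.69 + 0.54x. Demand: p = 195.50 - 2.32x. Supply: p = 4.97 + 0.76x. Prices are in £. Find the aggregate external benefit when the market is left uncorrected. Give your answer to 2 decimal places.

Market equilibrium (private): 4.97 + 0.76x = 195.50 - 2.32x → x_m = 61.8604.
Total external benefit = ∫₀^{x_m} (17.69 + 0.54x) dx = 17.69×61.8604 + ½×0.54×61.8604² = 2127.5219.

£2127.52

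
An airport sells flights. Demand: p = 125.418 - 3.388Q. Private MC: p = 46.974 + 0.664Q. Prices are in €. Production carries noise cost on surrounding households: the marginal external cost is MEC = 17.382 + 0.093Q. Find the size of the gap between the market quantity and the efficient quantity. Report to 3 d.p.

Market equilibrium (private): 46.974 + 0.664Q = 125.418 - 3.388Q → Q_m = 19.3593.
Social marginal cost = private MC + MEC = 64.356 + 0.757Q.
Set SMC = demand: 64.356 + 0.757Q = 125.418 - 3.388Q → Q* = 14.7315.
Gap = |19.3593 − 14.7315| = 4.6278.

4.628 units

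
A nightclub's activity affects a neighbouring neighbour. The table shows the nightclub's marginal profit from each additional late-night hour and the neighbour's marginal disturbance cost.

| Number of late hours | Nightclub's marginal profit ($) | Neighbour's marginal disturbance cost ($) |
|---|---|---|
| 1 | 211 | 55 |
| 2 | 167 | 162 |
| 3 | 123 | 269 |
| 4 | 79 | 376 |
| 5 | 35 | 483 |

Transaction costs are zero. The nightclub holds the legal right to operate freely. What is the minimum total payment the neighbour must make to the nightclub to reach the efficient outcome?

Left alone the nightclub would choose level 5 (marginal profit stays positive).
Efficient level: k* = 2 (marginal profit ≥ marginal disturbance cost through 2).
The neighbour must at least cover the nightclub's forgone profit from cutting 5→2: 123 + 79 + 35 = 237.

$237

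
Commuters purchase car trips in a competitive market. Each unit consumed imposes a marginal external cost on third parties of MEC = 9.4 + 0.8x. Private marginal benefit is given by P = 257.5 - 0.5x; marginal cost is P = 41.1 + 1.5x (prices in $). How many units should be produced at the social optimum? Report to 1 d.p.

x* = 73.9

Social marginal benefit = demand − MEC = 248.1 - 1.3x.
Set SMB = MC: 248.1 - 1.3x = 41.1 + 1.5x → x* = 73.9286.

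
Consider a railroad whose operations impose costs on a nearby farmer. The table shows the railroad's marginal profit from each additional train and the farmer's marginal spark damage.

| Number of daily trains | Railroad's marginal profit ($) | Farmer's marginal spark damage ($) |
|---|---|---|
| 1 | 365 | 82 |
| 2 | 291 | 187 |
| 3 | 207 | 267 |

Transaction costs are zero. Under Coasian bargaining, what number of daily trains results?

2

Bargaining reaches the level where marginal profit last exceeds marginal spark damage.
That holds through level 2 (291 ≥ 187) but not at 3 (207 < 267).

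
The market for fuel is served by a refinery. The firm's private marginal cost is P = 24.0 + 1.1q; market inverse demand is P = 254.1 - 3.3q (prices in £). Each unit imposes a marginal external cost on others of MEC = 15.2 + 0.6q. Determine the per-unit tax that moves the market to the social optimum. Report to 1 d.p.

Social marginal cost = private MC + MEC = 39.2 + 1.7q.
Set SMC = demand: 39.2 + 1.7q = 254.1 - 3.3q → q* = 42.9800.
The Pigouvian tax equals MEC at q*: 15.2 + 0.6×42.9800 = 40.9880.

tax = £41.0 per unit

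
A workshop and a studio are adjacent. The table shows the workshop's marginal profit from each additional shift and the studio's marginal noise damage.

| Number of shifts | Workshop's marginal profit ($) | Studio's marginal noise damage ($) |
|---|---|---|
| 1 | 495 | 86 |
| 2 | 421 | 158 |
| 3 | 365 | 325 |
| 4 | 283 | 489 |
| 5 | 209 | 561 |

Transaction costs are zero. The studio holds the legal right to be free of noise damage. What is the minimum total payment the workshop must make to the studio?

$569

Efficient level: marginal profit ≥ marginal noise damage through level 3, so k* = 3.
With the studio holding the right, the workshop must at least compensate total damage at k*: 86 + 158 + 325 = 569.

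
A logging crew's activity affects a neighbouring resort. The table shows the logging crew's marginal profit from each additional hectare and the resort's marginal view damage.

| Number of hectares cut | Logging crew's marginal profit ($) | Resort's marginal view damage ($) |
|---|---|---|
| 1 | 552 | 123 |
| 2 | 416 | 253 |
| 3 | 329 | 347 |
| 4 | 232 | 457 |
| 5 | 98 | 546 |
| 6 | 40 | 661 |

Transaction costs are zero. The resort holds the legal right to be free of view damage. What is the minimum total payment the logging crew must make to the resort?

Efficient level: marginal profit ≥ marginal view damage through level 2, so k* = 2.
With the resort holding the right, the logging crew must at least compensate total damage at k*: 123 + 253 = 376.

$376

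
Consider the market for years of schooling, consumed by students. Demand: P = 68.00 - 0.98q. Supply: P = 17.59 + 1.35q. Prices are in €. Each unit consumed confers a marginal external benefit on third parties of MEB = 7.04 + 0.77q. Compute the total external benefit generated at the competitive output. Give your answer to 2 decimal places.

Market equilibrium (private): 17.59 + 1.35q = 68.00 - 0.98q → q_m = 21.6352.
Total external benefit = ∫₀^{q_m} (7.04 + 0.77q) dq = 7.04×21.6352 + ½×0.77×21.6352² = 332.5233.

€332.52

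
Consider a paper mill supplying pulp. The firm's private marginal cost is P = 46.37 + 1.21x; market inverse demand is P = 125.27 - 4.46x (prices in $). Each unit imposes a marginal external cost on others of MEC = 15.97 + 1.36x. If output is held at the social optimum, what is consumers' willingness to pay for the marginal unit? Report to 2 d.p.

Social marginal cost = private MC + MEC = 62.34 + 2.57x.
Set SMC = demand: 62.34 + 2.57x = 125.27 - 4.46x → x* = 8.9516.
Consumer price on the demand curve at x*: 125.27 − 4.46×8.9516 = 85.3459.

P = $85.35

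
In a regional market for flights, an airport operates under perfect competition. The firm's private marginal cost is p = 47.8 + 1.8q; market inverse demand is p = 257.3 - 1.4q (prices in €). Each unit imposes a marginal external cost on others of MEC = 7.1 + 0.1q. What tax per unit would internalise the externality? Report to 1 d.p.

Social marginal cost = private MC + MEC = 54.9 + 1.9q.
Set SMC = demand: 54.9 + 1.9q = 257.3 - 1.4q → q* = 61.3333.
The Pigouvian tax equals MEC at q*: 7.1 + 0.1×61.3333 = 13.2333.

tax = €13.2 per unit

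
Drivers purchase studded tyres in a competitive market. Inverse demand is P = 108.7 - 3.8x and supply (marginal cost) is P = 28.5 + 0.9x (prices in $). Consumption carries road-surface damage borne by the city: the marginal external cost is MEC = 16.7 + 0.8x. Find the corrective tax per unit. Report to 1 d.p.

Social marginal benefit = demand − MEC = 92.0 - 4.6x.
Set SMB = MC: 92.0 - 4.6x = 28.5 + 0.9x → x* = 11.5455.
The Pigouvian tax equals MEC at x*: 16.7 + 0.8×11.5455 = 25.9364.

tax = $25.9 per unit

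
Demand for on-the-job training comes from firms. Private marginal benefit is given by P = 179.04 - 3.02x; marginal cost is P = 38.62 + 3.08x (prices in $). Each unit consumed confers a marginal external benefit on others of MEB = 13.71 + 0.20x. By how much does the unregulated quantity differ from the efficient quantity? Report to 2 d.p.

Market equilibrium (private): 38.62 + 3.08x = 179.04 - 3.02x → x_m = 23.0197.
Social marginal benefit = demand + MEB = 192.75 - 2.82x.
Set SMB = MC: 192.75 - 2.82x = 38.62 + 3.08x → x* = 26.1237.
Gap = |23.0197 − 26.1237| = 3.1040.

3.10 units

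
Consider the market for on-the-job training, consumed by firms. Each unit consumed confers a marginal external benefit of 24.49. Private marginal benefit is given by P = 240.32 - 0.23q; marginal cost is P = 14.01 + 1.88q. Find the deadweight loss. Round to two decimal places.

DWL = 142.12

Market equilibrium (private): 14.01 + 1.88q = 240.32 - 0.23q → q_m = 107.2559.
Social marginal benefit = demand + MEB = 264.81 - 0.23q.
Set SMB = MC: 264.81 - 0.23q = 14.01 + 1.88q → q* = 118.8626.
The welfare-loss triangle has base |q_m − q*| and height MEB(q_m) (the vertical gap between SMB and MC is zero at q* and MEB at q_m).
DWL = ½ × 11.6067 × 24.4900 = 142.1240.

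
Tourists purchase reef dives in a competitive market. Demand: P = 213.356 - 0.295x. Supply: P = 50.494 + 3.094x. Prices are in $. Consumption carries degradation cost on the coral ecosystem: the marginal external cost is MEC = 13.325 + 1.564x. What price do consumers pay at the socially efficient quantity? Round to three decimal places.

Social marginal benefit = demand − MEC = 200.031 - 1.859x.
Set SMB = MC: 200.031 - 1.859x = 50.494 + 3.094x → x* = 30.1912.
Consumer price on the demand curve at x*: 213.356 − 0.295×30.1912 = 204.4496.

P = $204.450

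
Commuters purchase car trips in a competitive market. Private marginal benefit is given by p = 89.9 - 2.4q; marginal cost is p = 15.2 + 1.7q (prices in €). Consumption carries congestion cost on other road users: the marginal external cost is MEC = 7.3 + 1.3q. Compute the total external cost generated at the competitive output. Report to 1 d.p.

Market equilibrium (private): 15.2 + 1.7q = 89.9 - 2.4q → q_m = 18.2195.
Total external cost = ∫₀^{q_m} (7.3 + 1.3q) dq = 7.3×18.2195 + ½×1.3×18.2195² = 348.7700.

€348.8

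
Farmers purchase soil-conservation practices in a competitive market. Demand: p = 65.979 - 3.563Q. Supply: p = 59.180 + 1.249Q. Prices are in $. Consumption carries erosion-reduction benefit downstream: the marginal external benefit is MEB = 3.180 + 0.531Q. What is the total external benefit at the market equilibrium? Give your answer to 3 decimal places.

Market equilibrium (private): 59.180 + 1.249Q = 65.979 - 3.563Q → Q_m = 1.4129.
Total external benefit = ∫₀^{Q_m} (3.180 + 0.531Q) dQ = 3.180×1.4129 + ½×0.531×1.4129² = 5.0230.

$5.023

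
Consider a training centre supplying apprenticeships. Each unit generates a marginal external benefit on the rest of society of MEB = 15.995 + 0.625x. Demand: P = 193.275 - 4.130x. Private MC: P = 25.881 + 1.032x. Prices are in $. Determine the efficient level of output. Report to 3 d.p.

x* = 40.421

Social marginal cost = private MC − MEB = 9.886 + 0.407x.
Set SMC = demand: 9.886 + 0.407x = 193.275 - 4.130x → x* = 40.4208.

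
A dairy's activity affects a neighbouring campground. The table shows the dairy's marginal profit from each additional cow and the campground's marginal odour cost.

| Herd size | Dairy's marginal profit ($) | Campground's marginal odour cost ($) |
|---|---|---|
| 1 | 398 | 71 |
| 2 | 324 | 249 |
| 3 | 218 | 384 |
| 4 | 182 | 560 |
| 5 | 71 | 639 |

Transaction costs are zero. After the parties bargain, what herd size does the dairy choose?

Bargaining reaches the level where marginal profit last exceeds marginal odour cost.
That holds through level 2 (324 ≥ 249) but not at 3 (218 < 384).

2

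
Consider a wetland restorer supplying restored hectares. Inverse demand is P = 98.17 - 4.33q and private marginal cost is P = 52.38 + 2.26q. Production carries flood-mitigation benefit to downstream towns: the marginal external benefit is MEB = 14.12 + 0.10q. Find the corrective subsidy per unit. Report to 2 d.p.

Social marginal cost = private MC − MEB = 38.26 + 2.16q.
Set SMC = demand: 38.26 + 2.16q = 98.17 - 4.33q → q* = 9.2311.
The Pigouvian subsidy equals MEB at q*: 14.12 + 0.10×9.2311 = 15.0431.

subsidy = 15.04 per unit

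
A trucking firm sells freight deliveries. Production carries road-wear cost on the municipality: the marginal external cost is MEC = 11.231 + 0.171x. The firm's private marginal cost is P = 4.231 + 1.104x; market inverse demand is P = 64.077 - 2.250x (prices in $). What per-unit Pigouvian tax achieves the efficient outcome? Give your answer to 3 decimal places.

Social marginal cost = private MC + MEC = 15.462 + 1.275x.
Set SMC = demand: 15.462 + 1.275x = 64.077 - 2.250x → x* = 13.7915.
The Pigouvian tax equals MEC at x*: 11.231 + 0.171×13.7915 = 13.5893.

tax = $13.589 per unit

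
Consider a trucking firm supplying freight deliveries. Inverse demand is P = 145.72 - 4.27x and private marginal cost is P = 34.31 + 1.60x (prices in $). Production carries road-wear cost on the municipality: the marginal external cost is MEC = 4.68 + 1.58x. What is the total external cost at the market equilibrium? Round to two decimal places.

$373.40

Market equilibrium (private): 34.31 + 1.60x = 145.72 - 4.27x → x_m = 18.9796.
Total external cost = ∫₀^{x_m} (4.68 + 1.58x) dx = 4.68×18.9796 + ½×1.58×18.9796² = 373.4024.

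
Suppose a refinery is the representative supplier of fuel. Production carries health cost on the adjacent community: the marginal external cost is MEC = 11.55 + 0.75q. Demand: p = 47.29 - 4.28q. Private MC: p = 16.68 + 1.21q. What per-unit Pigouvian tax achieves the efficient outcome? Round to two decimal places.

Social marginal cost = private MC + MEC = 28.23 + 1.96q.
Set SMC = demand: 28.23 + 1.96q = 47.29 - 4.28q → q* = 3.0545.
The Pigouvian tax equals MEC at q*: 11.55 + 0.75×3.0545 = 13.8409.

tax = 13.84 per unit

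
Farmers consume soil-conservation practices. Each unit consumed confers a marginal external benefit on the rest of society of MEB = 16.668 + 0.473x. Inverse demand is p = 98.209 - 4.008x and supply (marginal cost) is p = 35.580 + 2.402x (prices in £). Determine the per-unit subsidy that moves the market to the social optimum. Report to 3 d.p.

subsidy = £22.986 per unit

Social marginal benefit = demand + MEB = 114.877 - 3.535x.
Set SMB = MC: 114.877 - 3.535x = 35.580 + 2.402x → x* = 13.3564.
The Pigouvian subsidy equals MEB at x*: 16.668 + 0.473×13.3564 = 22.9856.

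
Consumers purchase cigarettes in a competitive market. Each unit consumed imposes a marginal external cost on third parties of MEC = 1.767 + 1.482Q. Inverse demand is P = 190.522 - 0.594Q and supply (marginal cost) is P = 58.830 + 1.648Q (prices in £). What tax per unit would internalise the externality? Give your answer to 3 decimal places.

tax = £53.472 per unit

Social marginal benefit = demand − MEC = 188.755 - 2.076Q.
Set SMB = MC: 188.755 - 2.076Q = 58.830 + 1.648Q → Q* = 34.8886.
The Pigouvian tax equals MEC at Q*: 1.767 + 1.482×34.8886 = 53.4719.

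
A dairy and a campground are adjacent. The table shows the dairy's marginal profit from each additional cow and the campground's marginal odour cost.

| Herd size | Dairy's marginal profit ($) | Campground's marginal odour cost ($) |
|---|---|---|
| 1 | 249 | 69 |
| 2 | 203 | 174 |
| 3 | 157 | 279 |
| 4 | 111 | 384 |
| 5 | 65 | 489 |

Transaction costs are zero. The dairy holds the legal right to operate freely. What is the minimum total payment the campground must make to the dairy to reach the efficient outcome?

Left alone the dairy would choose level 5 (marginal profit stays positive).
Efficient level: k* = 2 (marginal profit ≥ marginal odour cost through 2).
The campground must at least cover the dairy's forgone profit from cutting 5→2: 157 + 111 + 65 = 333.

$333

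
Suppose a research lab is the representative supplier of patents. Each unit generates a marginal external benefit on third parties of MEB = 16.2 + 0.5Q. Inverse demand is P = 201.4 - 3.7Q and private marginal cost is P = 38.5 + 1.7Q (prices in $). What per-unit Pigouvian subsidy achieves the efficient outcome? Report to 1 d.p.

Social marginal cost = private MC − MEB = 22.3 + 1.2Q.
Set SMC = demand: 22.3 + 1.2Q = 201.4 - 3.7Q → Q* = 36.5510.
The Pigouvian subsidy equals MEB at Q*: 16.2 + 0.5×36.5510 = 34.4755.

subsidy = $34.5 per unit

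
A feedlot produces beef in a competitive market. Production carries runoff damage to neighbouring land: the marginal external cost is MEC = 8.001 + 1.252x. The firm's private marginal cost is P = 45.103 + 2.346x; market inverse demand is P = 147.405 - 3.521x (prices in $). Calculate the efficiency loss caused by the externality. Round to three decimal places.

Market equilibrium (private): 45.103 + 2.346x = 147.405 - 3.521x → x_m = 17.4369.
Social marginal cost = private MC + MEC = 53.104 + 3.598x.
Set SMC = demand: 53.104 + 3.598x = 147.405 - 3.521x → x* = 13.2464.
The loss is the area between SMC and demand from x* to x_m; with linear curves that's a triangle of height MEC(x_m).
DWL = ½ × 4.1905 × 29.8319 = 62.5053.

DWL = $62.505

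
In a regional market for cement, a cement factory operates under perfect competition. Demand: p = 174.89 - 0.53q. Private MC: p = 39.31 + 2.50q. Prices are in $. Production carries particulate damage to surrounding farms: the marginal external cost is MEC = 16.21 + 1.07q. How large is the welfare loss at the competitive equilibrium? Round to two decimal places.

DWL = $500.89

Market equilibrium (private): 39.31 + 2.50q = 174.89 - 0.53q → q_m = 44.7459.
Social marginal cost = private MC + MEC = 55.52 + 3.57q.
Set SMC = demand: 55.52 + 3.57q = 174.89 - 0.53q → q* = 29.1146.
Between q* and q_m the wedge SMC − demand runs linearly from 0 to MEC(q_m), so the loss is a triangle.
DWL = ½ × 15.6313 × 64.0881 = 500.8902.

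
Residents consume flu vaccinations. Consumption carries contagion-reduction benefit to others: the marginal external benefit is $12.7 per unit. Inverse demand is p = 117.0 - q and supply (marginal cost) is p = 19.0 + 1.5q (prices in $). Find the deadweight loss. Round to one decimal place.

DWL = $32.3

Market equilibrium (private): 19.0 + 1.5q = 117.0 - q → q_m = 39.2000.
Social marginal benefit = demand + MEB = 129.7 - q.
Set SMB = MC: 129.7 - q = 19.0 + 1.5q → q* = 44.2800.
Between q* and q_m the wedge SMB − MC runs linearly from 0 to MEB(q_m), so the loss is a triangle.
DWL = ½ × 5.0800 × 12.7000 = 32.2580.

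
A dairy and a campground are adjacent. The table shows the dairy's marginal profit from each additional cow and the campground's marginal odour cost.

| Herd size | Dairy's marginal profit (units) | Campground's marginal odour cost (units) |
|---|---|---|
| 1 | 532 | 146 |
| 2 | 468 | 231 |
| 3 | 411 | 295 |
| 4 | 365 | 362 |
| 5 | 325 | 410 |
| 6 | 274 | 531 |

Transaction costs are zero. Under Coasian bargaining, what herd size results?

Bargaining reaches the level where marginal profit last exceeds marginal odour cost.
That holds through level 4 (365 ≥ 362) but not at 5 (325 < 410).

4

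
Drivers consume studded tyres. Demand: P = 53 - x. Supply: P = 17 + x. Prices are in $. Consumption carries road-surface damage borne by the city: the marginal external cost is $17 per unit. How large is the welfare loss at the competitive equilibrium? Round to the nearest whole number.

DWL = $72

Market equilibrium (private): 17 + x = 53 - x → x_m = 18.0000.
Social marginal benefit = demand − MEC = 36 - x.
Set SMB = MC: 36 - x = 17 + x → x* = 9.5000.
The loss is the area between SMB and MC from x* to x_m; with linear curves that's a triangle of height MEC(x_m).
DWL = ½ × 8.5000 × 17.0000 = 72.2500.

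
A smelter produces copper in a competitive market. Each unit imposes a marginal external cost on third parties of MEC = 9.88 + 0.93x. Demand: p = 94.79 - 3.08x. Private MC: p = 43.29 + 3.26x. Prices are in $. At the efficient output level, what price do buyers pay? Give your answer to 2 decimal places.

P = $77.16

Social marginal cost = private MC + MEC = 53.17 + 4.19x.
Set SMC = demand: 53.17 + 4.19x = 94.79 - 3.08x → x* = 5.7249.
Consumer price on the demand curve at x*: 94.79 − 3.08×5.7249 = 77.1573.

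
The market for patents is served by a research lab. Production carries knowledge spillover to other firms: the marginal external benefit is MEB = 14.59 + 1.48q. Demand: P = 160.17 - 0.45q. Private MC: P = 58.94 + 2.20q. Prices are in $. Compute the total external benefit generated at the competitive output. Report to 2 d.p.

Market equilibrium (private): 58.94 + 2.20q = 160.17 - 0.45q → q_m = 38.2000.
Total external benefit = ∫₀^{q_m} (14.59 + 1.48q) dq = 14.59×38.2000 + ½×1.48×38.2000² = 1637.1756.

$1637.18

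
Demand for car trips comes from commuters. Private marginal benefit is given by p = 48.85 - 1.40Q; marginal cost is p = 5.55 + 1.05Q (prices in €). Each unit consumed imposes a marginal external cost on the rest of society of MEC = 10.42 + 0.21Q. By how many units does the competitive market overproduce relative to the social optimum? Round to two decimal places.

5.31 units

Market equilibrium (private): 5.55 + 1.05Q = 48.85 - 1.40Q → Q_m = 17.6735.
Social marginal benefit = demand − MEC = 38.43 - 1.61Q.
Set SMB = MC: 38.43 - 1.61Q = 5.55 + 1.05Q → Q* = 12.3609.
Gap = |17.6735 − 12.3609| = 5.3126.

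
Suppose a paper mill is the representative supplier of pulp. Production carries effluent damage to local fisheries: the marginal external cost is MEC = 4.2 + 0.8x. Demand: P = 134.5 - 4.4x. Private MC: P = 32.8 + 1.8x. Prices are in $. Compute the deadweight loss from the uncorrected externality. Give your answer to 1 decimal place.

Market equilibrium (private): 32.8 + 1.8x = 134.5 - 4.4x → x_m = 16.4032.
Social marginal cost = private MC + MEC = 37.0 + 2.6x.
Set SMC = demand: 37.0 + 2.6x = 134.5 - 4.4x → x* = 13.9286.
The welfare-loss triangle has base |x_m − x*| and height MEC(x_m) (the vertical gap between SMC and demand is zero at x* and MEC at x_m).
DWL = ½ × 2.4746 × 17.3226 = 21.4333.

DWL = $21.4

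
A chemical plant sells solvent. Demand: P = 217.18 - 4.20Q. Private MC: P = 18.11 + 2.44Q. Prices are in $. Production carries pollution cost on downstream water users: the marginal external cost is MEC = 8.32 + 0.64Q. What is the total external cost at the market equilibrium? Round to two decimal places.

$537.06

Market equilibrium (private): 18.11 + 2.44Q = 217.18 - 4.20Q → Q_m = 29.9804.
Total external cost = ∫₀^{Q_m} (8.32 + 0.64Q) dQ = 8.32×29.9804 + ½×0.64×29.9804² = 537.0607.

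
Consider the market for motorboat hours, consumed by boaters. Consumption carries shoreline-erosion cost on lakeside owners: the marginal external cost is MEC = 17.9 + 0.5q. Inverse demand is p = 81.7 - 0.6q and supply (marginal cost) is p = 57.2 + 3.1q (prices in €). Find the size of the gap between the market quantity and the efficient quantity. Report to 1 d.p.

Market equilibrium (private): 57.2 + 3.1q = 81.7 - 0.6q → q_m = 6.6216.
Social marginal benefit = demand − MEC = 63.8 - 1.1q.
Set SMB = MC: 63.8 - 1.1q = 57.2 + 3.1q → q* = 1.5714.
Gap = |6.6216 − 1.5714| = 5.0502.

5.1 units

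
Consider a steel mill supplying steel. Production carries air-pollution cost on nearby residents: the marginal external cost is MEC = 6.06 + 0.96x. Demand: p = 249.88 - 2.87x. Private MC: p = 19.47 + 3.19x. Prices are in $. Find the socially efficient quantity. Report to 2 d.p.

Social marginal cost = private MC + MEC = 25.53 + 4.15x.
Set SMC = demand: 25.53 + 4.15x = 249.88 - 2.87x → x* = 31.9587.

x* = 31.96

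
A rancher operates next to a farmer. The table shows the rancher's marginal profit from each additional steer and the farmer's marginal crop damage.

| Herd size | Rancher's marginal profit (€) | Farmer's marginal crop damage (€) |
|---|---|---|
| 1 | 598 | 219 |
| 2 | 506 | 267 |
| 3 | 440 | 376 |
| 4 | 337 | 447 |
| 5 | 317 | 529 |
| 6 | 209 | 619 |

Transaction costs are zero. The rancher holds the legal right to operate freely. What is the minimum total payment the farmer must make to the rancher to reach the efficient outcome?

Left alone the rancher would choose level 6 (marginal profit stays positive).
Efficient level: k* = 3 (marginal profit ≥ marginal crop damage through 3).
The farmer must at least cover the rancher's forgone profit from cutting 6→3: 337 + 317 + 209 = 863.

€863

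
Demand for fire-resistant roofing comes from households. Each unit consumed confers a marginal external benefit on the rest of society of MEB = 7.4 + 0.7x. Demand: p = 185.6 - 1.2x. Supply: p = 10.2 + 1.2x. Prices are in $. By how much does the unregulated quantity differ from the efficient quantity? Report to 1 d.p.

Market equilibrium (private): 10.2 + 1.2x = 185.6 - 1.2x → x_m = 73.0833.
Social marginal benefit = demand + MEB = 193.0 - 0.5x.
Set SMB = MC: 193.0 - 0.5x = 10.2 + 1.2x → x* = 107.5294.
Gap = |73.0833 − 107.5294| = 34.4461.

34.4 units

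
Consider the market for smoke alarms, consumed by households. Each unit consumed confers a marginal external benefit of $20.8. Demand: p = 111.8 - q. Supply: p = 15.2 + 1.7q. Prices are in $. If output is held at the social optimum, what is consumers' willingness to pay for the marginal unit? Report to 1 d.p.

Social marginal benefit = demand + MEB = 132.6 - q.
Set SMB = MC: 132.6 - q = 15.2 + 1.7q → q* = 43.4815.
Consumer price on the demand curve at q*: 111.8 − 1.0×43.4815 = 68.3185.

P = $68.3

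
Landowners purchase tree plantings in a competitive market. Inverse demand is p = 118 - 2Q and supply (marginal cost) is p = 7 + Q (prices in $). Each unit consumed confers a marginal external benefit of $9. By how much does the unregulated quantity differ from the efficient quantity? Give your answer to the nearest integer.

Market equilibrium (private): 7 + Q = 118 - 2Q → Q_m = 37.0000.
Social marginal benefit = demand + MEB = 127 - 2Q.
Set SMB = MC: 127 - 2Q = 7 + Q → Q* = 40.0000.
Gap = |37.0000 − 40.0000| = 3.0000.

3 units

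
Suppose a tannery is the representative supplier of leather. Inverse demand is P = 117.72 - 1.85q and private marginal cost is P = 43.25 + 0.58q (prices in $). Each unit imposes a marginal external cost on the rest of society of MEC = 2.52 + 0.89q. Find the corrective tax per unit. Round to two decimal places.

Social marginal cost = private MC + MEC = 45.77 + 1.47q.
Set SMC = demand: 45.77 + 1.47q = 117.72 - 1.85q → q* = 21.6717.
The Pigouvian tax equals MEC at q*: 2.52 + 0.89×21.6717 = 21.8078.

tax = $21.81 per unit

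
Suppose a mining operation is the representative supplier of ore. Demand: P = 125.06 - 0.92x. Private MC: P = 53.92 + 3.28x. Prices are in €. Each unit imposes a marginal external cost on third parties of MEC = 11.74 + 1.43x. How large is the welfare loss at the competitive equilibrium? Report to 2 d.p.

Market equilibrium (private): 53.92 + 3.28x = 125.06 - 0.92x → x_m = 16.9381.
Social marginal cost = private MC + MEC = 65.66 + 4.71x.
Set SMC = demand: 65.66 + 4.71x = 125.06 - 0.92x → x* = 10.5506.
The welfare-loss triangle has base |x_m − x*| and height MEC(x_m) (the vertical gap between SMC and demand is zero at x* and MEC at x_m).
DWL = ½ × 6.3875 × 35.9615 = 114.8520.

DWL = €114.85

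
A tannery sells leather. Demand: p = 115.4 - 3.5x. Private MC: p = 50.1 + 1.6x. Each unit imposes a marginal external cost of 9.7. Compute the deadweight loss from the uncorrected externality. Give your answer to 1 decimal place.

Market equilibrium (private): 50.1 + 1.6x = 115.4 - 3.5x → x_m = 12.8039.
Social marginal cost = private MC + MEC = 59.8 + 1.6x.
Set SMC = demand: 59.8 + 1.6x = 115.4 - 3.5x → x* = 10.9020.
The loss is the area between SMC and demand from x* to x_m; with linear curves that's a triangle of height MEC(x_m).
DWL = ½ × 1.9019 × 9.7000 = 9.2242.

DWL = 9.2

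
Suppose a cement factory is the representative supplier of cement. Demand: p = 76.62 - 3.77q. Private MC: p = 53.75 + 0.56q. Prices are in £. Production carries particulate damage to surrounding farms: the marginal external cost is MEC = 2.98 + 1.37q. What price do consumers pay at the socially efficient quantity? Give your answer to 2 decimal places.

P = £63.46

Social marginal cost = private MC + MEC = 56.73 + 1.93q.
Set SMC = demand: 56.73 + 1.93q = 76.62 - 3.77q → q* = 3.4895.
Consumer price on the demand curve at q*: 76.62 − 3.77×3.4895 = 63.4646.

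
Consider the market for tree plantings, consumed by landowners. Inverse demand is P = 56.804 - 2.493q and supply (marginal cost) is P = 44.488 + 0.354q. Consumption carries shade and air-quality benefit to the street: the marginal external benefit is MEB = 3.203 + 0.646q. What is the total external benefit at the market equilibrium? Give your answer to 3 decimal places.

Market equilibrium (private): 44.488 + 0.354q = 56.804 - 2.493q → q_m = 4.3260.
Total external benefit = ∫₀^{q_m} (3.203 + 0.646q) dq = 3.203×4.3260 + ½×0.646×4.3260² = 19.9009.

19.901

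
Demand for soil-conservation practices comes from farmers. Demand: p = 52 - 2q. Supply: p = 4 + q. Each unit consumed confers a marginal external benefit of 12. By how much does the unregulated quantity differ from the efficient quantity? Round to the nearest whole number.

Market equilibrium (private): 4 + q = 52 - 2q → q_m = 16.0000.
Social marginal benefit = demand + MEB = 64 - 2q.
Set SMB = MC: 64 - 2q = 4 + q → q* = 20.0000.
Gap = |16.0000 − 20.0000| = 4.0000.

4 units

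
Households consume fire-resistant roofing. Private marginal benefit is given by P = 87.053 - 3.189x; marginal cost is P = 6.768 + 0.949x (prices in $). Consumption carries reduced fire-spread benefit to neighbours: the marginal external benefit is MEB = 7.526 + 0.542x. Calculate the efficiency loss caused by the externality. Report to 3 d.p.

DWL = $45.260

Market equilibrium (private): 6.768 + 0.949x = 87.053 - 3.189x → x_m = 19.4019.
Social marginal benefit = demand + MEB = 94.579 - 2.647x.
Set SMB = MC: 94.579 - 2.647x = 6.768 + 0.949x → x* = 24.4191.
Height of the DWL triangle at x_m is SMB(x_m) − MC(x_m) = MEB(x_m) = 18.0418.
DWL = ½ × 5.0172 × 18.0418 = 45.2597.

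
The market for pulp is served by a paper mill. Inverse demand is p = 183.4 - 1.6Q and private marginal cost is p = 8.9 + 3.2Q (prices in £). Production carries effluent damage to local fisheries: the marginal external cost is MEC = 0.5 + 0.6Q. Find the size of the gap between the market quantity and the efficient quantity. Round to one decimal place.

Market equilibrium (private): 8.9 + 3.2Q = 183.4 - 1.6Q → Q_m = 36.3542.
Social marginal cost = private MC + MEC = 9.4 + 3.8Q.
Set SMC = demand: 9.4 + 3.8Q = 183.4 - 1.6Q → Q* = 32.2222.
Gap = |36.3542 − 32.2222| = 4.1320.

4.1 units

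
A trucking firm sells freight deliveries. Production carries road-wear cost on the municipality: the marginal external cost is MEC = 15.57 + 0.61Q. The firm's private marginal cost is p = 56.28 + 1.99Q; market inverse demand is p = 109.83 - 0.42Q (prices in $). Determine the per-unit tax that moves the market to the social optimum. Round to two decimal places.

Social marginal cost = private MC + MEC = 71.85 + 2.60Q.
Set SMC = demand: 71.85 + 2.60Q = 109.83 - 0.42Q → Q* = 12.5762.
The Pigouvian tax equals MEC at Q*: 15.57 + 0.61×12.5762 = 23.2415.

tax = $23.24 per unit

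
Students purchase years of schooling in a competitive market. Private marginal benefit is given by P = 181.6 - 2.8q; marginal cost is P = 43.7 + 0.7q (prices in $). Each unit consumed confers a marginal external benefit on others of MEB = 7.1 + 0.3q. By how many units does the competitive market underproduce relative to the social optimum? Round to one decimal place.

Market equilibrium (private): 43.7 + 0.7q = 181.6 - 2.8q → q_m = 39.4000.
Social marginal benefit = demand + MEB = 188.7 - 2.5q.
Set SMB = MC: 188.7 - 2.5q = 43.7 + 0.7q → q* = 45.3125.
Gap = |39.4000 − 45.3125| = 5.9125.

5.9 units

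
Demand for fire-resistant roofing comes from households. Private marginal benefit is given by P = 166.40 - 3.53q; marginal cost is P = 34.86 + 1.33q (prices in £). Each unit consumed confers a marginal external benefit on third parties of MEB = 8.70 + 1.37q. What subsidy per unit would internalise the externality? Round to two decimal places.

subsidy = £63.75 per unit

Social marginal benefit = demand + MEB = 175.10 - 2.16q.
Set SMB = MC: 175.10 - 2.16q = 34.86 + 1.33q → q* = 40.1834.
The Pigouvian subsidy equals MEB at q*: 8.70 + 1.37×40.1834 = 63.7513.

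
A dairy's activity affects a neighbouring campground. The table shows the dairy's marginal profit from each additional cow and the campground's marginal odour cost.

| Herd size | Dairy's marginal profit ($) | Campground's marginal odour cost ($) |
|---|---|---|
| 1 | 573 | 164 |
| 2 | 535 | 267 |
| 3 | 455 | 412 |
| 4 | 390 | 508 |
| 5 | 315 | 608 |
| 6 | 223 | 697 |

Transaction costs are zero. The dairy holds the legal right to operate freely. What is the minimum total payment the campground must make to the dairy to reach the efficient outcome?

Left alone the dairy would choose level 6 (marginal profit stays positive).
Efficient level: k* = 3 (marginal profit ≥ marginal odour cost through 3).
The campground must at least cover the dairy's forgone profit from cutting 6→3: 390 + 315 + 223 = 928.

$928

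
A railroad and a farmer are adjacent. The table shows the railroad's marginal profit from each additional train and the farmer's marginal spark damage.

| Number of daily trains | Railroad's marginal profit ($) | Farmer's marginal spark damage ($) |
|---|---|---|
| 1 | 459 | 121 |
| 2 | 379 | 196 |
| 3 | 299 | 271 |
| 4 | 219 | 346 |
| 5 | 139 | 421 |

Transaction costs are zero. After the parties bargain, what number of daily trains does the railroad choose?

Bargaining reaches the level where marginal profit last exceeds marginal spark damage.
That holds through level 3 (299 ≥ 271) but not at 4 (219 < 346).

3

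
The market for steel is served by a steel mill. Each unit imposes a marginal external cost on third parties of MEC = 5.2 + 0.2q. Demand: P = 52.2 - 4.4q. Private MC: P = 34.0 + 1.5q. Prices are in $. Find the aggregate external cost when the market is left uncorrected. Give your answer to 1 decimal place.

$17.0

Market equilibrium (private): 34.0 + 1.5q = 52.2 - 4.4q → q_m = 3.0847.
Total external cost = ∫₀^{q_m} (5.2 + 0.2q) dq = 5.2×3.0847 + ½×0.2×3.0847² = 16.9920.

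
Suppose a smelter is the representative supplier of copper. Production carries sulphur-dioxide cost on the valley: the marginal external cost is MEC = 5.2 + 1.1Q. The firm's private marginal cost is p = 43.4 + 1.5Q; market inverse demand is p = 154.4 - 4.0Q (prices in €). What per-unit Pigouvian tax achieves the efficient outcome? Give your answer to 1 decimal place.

tax = €22.8 per unit

Social marginal cost = private MC + MEC = 48.6 + 2.6Q.
Set SMC = demand: 48.6 + 2.6Q = 154.4 - 4.0Q → Q* = 16.0303.
The Pigouvian tax equals MEC at Q*: 5.2 + 1.1×16.0303 = 22.8333.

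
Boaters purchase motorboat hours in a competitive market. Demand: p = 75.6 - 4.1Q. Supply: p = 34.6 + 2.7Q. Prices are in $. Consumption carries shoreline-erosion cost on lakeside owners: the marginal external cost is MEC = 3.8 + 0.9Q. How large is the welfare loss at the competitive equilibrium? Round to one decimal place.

DWL = $5.5

Market equilibrium (private): 34.6 + 2.7Q = 75.6 - 4.1Q → Q_m = 6.0294.
Social marginal benefit = demand − MEC = 71.8 - 5.0Q.
Set SMB = MC: 71.8 - 5.0Q = 34.6 + 2.7Q → Q* = 4.8312.
The loss is the area between SMB and MC from Q* to Q_m; with linear curves that's a triangle of height MEC(Q_m).
DWL = ½ × 1.1982 × 9.2265 = 5.5276.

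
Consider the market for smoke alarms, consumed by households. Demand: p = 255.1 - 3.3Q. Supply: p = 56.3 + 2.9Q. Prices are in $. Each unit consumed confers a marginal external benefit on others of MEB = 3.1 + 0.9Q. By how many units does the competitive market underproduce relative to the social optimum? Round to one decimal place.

Market equilibrium (private): 56.3 + 2.9Q = 255.1 - 3.3Q → Q_m = 32.0645.
Social marginal benefit = demand + MEB = 258.2 - 2.4Q.
Set SMB = MC: 258.2 - 2.4Q = 56.3 + 2.9Q → Q* = 38.0943.
Gap = |32.0645 − 38.0943| = 6.0298.

6.0 units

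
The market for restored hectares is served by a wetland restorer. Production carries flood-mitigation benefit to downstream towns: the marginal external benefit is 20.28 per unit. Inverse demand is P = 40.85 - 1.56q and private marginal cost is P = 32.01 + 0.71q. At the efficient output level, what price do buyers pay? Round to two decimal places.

Social marginal cost = private MC − MEB = 11.73 + 0.71q.
Set SMC = demand: 11.73 + 0.71q = 40.85 - 1.56q → q* = 12.8282.
Consumer price on the demand curve at q*: 40.85 − 1.56×12.8282 = 20.8380.

P = 20.84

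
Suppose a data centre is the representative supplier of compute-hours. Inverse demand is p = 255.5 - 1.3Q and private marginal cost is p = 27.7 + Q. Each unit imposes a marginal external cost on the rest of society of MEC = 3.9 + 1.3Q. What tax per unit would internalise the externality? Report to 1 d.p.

Social marginal cost = private MC + MEC = 31.6 + 2.3Q.
Set SMC = demand: 31.6 + 2.3Q = 255.5 - 1.3Q → Q* = 62.1944.
The Pigouvian tax equals MEC at Q*: 3.9 + 1.3×62.1944 = 84.7527.

tax = 84.8 per unit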